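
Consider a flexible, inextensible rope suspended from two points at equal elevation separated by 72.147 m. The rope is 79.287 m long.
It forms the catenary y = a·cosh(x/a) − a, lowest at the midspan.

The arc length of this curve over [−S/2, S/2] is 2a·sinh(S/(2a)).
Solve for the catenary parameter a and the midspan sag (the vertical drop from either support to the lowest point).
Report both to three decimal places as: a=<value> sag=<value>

a=47.493 sag=14.371

seed: a₀ = √(S³/(24(L−S))) = √(72.147³/(24·7.140)) = 46.813670
iter 1: u=0.770576  f(a)=+2.150e-01  f'(a)=-3.235e-01  a ← 46.813670 − (+2.150e-01/-3.235e-01) = 47.478205
iter 2: u=0.759791  f(a)=+4.664e-03  f'(a)=-3.096e-01  a ← 47.478205 − (+4.664e-03/-3.096e-01) = 47.493267
iter 3: u=0.759550  f(a)=+2.302e-06  f'(a)=-3.093e-01  a ← 47.493267 − (+2.302e-06/-3.093e-01) = 47.493275
iter 4: u=0.759550  f(a)=+5.684e-13  f'(a)=-3.093e-01  a ← 47.493275 − (+5.684e-13/-3.093e-01) = 47.493275
converged: |Δa| < 1e-12 after 4 iterations
sag = a·(cosh(S/(2a)) − 1) = 47.493275·(cosh(0.759550) − 1) = 14.371240
T_max/T_min = cosh(S/(2a)) = 1.302595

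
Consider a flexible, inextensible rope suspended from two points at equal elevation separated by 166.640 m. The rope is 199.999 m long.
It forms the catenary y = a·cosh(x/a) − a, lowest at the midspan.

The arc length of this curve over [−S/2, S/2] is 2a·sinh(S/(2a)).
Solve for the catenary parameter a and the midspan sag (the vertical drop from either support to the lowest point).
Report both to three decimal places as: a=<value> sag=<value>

a=78.210 sag=48.742

seed: a₀ = √(S³/(24(L−S))) = √(166.640³/(24·33.359)) = 76.025057
iter 1: u=1.095954  f(a)=+2.062e+00  f'(a)=-9.876e-01  a ← 76.025057 − (+2.062e+00/-9.876e-01) = 78.112582
iter 2: u=1.066666  f(a)=+8.797e-02  f'(a)=-9.050e-01  a ← 78.112582 − (+8.797e-02/-9.050e-01) = 78.209786
iter 3: u=1.065340  f(a)=+1.760e-04  f'(a)=-9.013e-01  a ← 78.209786 − (+1.760e-04/-9.013e-01) = 78.209982
iter 4: u=1.065337  f(a)=+7.070e-10  f'(a)=-9.013e-01  a ← 78.209982 − (+7.070e-10/-9.013e-01) = 78.209982
iter 5: u=1.065337  f(a)=+0.000e+00  f'(a)=-9.013e-01  a ← 78.209982 − (+0.000e+00/-9.013e-01) = 78.209982
converged: |Δa| < 1e-12 after 5 iterations
sag = a·(cosh(S/(2a)) − 1) = 78.209982·(cosh(1.065337) − 1) = 48.741589
T_max/T_min = cosh(S/(2a)) = 1.623214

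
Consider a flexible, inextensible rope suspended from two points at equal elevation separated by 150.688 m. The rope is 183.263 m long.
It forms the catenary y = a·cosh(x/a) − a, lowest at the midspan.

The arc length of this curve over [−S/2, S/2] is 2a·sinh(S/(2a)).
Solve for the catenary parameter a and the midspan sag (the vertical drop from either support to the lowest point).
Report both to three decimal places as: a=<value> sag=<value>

a=68.203 sag=46.025

seed: a₀ = √(S³/(24(L−S))) = √(150.688³/(24·32.575)) = 66.156142
iter 1: u=1.138881  f(a)=+2.179e+00  f'(a)=-1.119e+00  a ← 66.156142 − (+2.179e+00/-1.119e+00) = 68.104140
iter 2: u=1.106306  f(a)=+9.995e-02  f'(a)=-1.018e+00  a ← 68.104140 − (+9.995e-02/-1.018e+00) = 68.202311
iter 3: u=1.104713  f(a)=+2.327e-04  f'(a)=-1.013e+00  a ← 68.202311 − (+2.327e-04/-1.013e+00) = 68.202541
iter 4: u=1.104710  f(a)=+1.267e-09  f'(a)=-1.013e+00  a ← 68.202541 − (+1.267e-09/-1.013e+00) = 68.202541
iter 5: u=1.104710  f(a)=-2.842e-14  f'(a)=-1.013e+00  a ← 68.202541 − (-2.842e-14/-1.013e+00) = 68.202541
converged: |Δa| < 1e-12 after 5 iterations
sag = a·(cosh(S/(2a)) − 1) = 68.202541·(cosh(1.104710) − 1) = 46.024944
T_max/T_min = cosh(S/(2a)) = 1.674827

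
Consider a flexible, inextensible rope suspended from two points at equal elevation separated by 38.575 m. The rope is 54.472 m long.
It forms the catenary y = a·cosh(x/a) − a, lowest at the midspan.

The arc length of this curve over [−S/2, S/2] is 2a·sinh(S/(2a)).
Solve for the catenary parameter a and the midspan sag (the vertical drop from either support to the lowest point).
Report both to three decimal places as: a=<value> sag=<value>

a=12.962 sag=17.201

seed: a₀ = √(S³/(24(L−S))) = √(38.575³/(24·15.897)) = 12.265795
iter 1: u=1.572462  f(a)=+2.085e+00  f'(a)=-3.292e+00  a ← 12.265795 − (+2.085e+00/-3.292e+00) = 12.899139
iter 2: u=1.495255  f(a)=+1.724e-01  f'(a)=-2.768e+00  a ← 12.899139 − (+1.724e-01/-2.768e+00) = 12.961406
iter 3: u=1.488072  f(a)=+1.413e-03  f'(a)=-2.723e+00  a ← 12.961406 − (+1.413e-03/-2.723e+00) = 12.961925
iter 4: u=1.488012  f(a)=+9.663e-08  f'(a)=-2.723e+00  a ← 12.961925 − (+9.663e-08/-2.723e+00) = 12.961925
iter 5: u=1.488012  f(a)=-7.105e-15  f'(a)=-2.723e+00  a ← 12.961925 − (-7.105e-15/-2.723e+00) = 12.961925
converged: |Δa| < 1e-12 after 5 iterations
sag = a·(cosh(S/(2a)) − 1) = 12.961925·(cosh(1.488012) − 1) = 17.201152
T_max/T_min = cosh(S/(2a)) = 2.327052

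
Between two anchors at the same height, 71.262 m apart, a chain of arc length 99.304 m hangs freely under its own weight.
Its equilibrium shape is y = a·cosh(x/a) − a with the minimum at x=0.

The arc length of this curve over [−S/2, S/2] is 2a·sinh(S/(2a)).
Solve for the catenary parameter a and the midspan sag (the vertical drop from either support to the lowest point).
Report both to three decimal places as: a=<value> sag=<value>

a=24.450 sag=30.896

seed: a₀ = √(S³/(24(L−S))) = √(71.262³/(24·28.042)) = 23.188726
iter 1: u=1.536566  f(a)=+3.503e+00  f'(a)=-3.040e+00  a ← 23.188726 − (+3.503e+00/-3.040e+00) = 24.340965
iter 2: u=1.463829  f(a)=+2.780e-01  f'(a)=-2.575e+00  a ← 24.340965 − (+2.780e-01/-2.575e+00) = 24.448932
iter 3: u=1.457364  f(a)=+2.085e-03  f'(a)=-2.536e+00  a ← 24.448932 − (+2.085e-03/-2.536e+00) = 24.449754
iter 4: u=1.457315  f(a)=+1.192e-07  f'(a)=-2.536e+00  a ← 24.449754 − (+1.192e-07/-2.536e+00) = 24.449754
iter 5: u=1.457315  f(a)=+1.421e-14  f'(a)=-2.536e+00  a ← 24.449754 − (+1.421e-14/-2.536e+00) = 24.449754
converged: |Δa| < 1e-12 after 5 iterations
sag = a·(cosh(S/(2a)) − 1) = 24.449754·(cosh(1.457315) − 1) = 30.895631
T_max/T_min = cosh(S/(2a)) = 2.263638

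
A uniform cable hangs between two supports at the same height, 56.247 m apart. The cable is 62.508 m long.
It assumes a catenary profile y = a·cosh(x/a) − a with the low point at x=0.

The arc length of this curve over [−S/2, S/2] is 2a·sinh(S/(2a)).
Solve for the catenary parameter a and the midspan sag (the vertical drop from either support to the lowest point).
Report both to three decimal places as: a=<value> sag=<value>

a=34.973 sag=11.930

seed: a₀ = √(S³/(24(L−S))) = √(56.247³/(24·6.261)) = 34.412924
iter 1: u=0.817237  f(a)=+2.124e-01  f'(a)=-3.888e-01  a ← 34.412924 − (+2.124e-01/-3.888e-01) = 34.959359
iter 2: u=0.804463  f(a)=+5.166e-03  f'(a)=-3.701e-01  a ← 34.959359 − (+5.166e-03/-3.701e-01) = 34.973317
iter 3: u=0.804142  f(a)=+3.223e-06  f'(a)=-3.696e-01  a ← 34.973317 − (+3.223e-06/-3.696e-01) = 34.973326
iter 4: u=0.804141  f(a)=+1.272e-12  f'(a)=-3.696e-01  a ← 34.973326 − (+1.272e-12/-3.696e-01) = 34.973326
converged: |Δa| < 1e-12 after 4 iterations
sag = a·(cosh(S/(2a)) − 1) = 34.973326·(cosh(0.804141) − 1) = 11.930257
T_max/T_min = cosh(S/(2a)) = 1.341124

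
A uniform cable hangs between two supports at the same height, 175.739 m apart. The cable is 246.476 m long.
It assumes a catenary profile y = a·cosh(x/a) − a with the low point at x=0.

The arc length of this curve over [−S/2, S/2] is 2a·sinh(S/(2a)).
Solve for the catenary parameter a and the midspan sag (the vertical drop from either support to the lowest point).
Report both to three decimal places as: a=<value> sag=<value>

seed: a₀ = √(S³/(24(L−S))) = √(175.739³/(24·70.737)) = 56.542276
iter 1: u=1.554050  f(a)=+9.050e+00  f'(a)=-3.161e+00  a ← 56.542276 − (+9.050e+00/-3.161e+00) = 59.405322
iter 2: u=1.479152  f(a)=+7.328e-01  f'(a)=-2.668e+00  a ← 59.405322 − (+7.328e-01/-2.668e+00) = 59.679985
iter 3: u=1.472345  f(a)=+5.740e-03  f'(a)=-2.626e+00  a ← 59.679985 − (+5.740e-03/-2.626e+00) = 59.682171
iter 4: u=1.472291  f(a)=+3.583e-07  f'(a)=-2.626e+00  a ← 59.682171 − (+3.583e-07/-2.626e+00) = 59.682171
iter 5: u=1.472291  f(a)=+8.527e-14  f'(a)=-2.626e+00  a ← 59.682171 − (+8.527e-14/-2.626e+00) = 59.682171
converged: |Δa| < 1e-12 after 5 iterations
sag = a·(cosh(S/(2a)) − 1) = 59.682171·(cosh(1.472291) − 1) = 77.246884
T_max/T_min = cosh(S/(2a)) = 2.294304

a=59.682 sag=77.247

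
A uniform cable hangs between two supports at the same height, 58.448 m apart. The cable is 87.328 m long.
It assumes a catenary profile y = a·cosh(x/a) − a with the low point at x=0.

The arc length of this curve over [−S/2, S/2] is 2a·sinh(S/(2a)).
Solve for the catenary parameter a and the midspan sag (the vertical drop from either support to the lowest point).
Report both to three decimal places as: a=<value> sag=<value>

seed: a₀ = √(S³/(24(L−S))) = √(58.448³/(24·28.880)) = 16.972674
iter 1: u=1.721827  f(a)=+4.596e+00  f'(a)=-4.525e+00  a ← 16.972674 − (+4.596e+00/-4.525e+00) = 17.988376
iter 2: u=1.624605  f(a)=+4.449e-01  f'(a)=-3.688e+00  a ← 17.988376 − (+4.449e-01/-3.688e+00) = 18.109014
iter 3: u=1.613782  f(a)=+5.155e-03  f'(a)=-3.603e+00  a ← 18.109014 − (+5.155e-03/-3.603e+00) = 18.110444
iter 4: u=1.613654  f(a)=+7.098e-07  f'(a)=-3.602e+00  a ← 18.110444 − (+7.098e-07/-3.602e+00) = 18.110445
iter 5: u=1.613654  f(a)=+4.263e-14  f'(a)=-3.602e+00  a ← 18.110445 − (+4.263e-14/-3.602e+00) = 18.110445
converged: |Δa| < 1e-12 after 5 iterations
sag = a·(cosh(S/(2a)) − 1) = 18.110445·(cosh(1.613654) − 1) = 29.160404
T_max/T_min = cosh(S/(2a)) = 2.610143

a=18.110 sag=29.160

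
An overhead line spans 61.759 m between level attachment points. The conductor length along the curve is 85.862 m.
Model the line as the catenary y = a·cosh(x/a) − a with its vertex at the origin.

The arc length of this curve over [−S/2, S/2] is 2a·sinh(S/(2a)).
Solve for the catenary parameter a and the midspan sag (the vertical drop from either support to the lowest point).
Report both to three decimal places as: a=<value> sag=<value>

a=21.268 sag=26.642

seed: a₀ = √(S³/(24(L−S))) = √(61.759³/(24·24.103)) = 20.179445
iter 1: u=1.530245  f(a)=+2.985e+00  f'(a)=-2.997e+00  a ← 20.179445 − (+2.985e+00/-2.997e+00) = 21.175269
iter 2: u=1.458281  f(a)=+2.352e-01  f'(a)=-2.542e+00  a ← 21.175269 − (+2.352e-01/-2.542e+00) = 21.267783
iter 3: u=1.451938  f(a)=+1.736e-03  f'(a)=-2.504e+00  a ← 21.267783 − (+1.736e-03/-2.504e+00) = 21.268476
iter 4: u=1.451891  f(a)=+9.611e-08  f'(a)=-2.504e+00  a ← 21.268476 − (+9.611e-08/-2.504e+00) = 21.268476
iter 5: u=1.451891  f(a)=+1.421e-14  f'(a)=-2.504e+00  a ← 21.268476 − (+1.421e-14/-2.504e+00) = 21.268476
converged: |Δa| < 1e-12 after 5 iterations
sag = a·(cosh(S/(2a)) − 1) = 21.268476·(cosh(1.451891) − 1) = 26.642053
T_max/T_min = cosh(S/(2a)) = 2.252655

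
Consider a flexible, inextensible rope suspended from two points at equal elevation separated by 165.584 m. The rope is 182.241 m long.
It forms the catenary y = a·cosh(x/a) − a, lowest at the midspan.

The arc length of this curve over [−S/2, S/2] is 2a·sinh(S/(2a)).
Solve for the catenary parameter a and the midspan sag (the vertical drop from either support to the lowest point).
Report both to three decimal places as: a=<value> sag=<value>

a=108.139 sag=33.272

seed: a₀ = √(S³/(24(L−S))) = √(165.584³/(24·16.657)) = 106.567196
iter 1: u=0.776899  f(a)=+5.100e-01  f'(a)=-3.319e-01  a ← 106.567196 − (+5.100e-01/-3.319e-01) = 108.103762
iter 2: u=0.765857  f(a)=+1.124e-02  f'(a)=-3.174e-01  a ← 108.103762 − (+1.124e-02/-3.174e-01) = 108.139172
iter 3: u=0.765606  f(a)=+5.732e-06  f'(a)=-3.171e-01  a ← 108.139172 − (+5.732e-06/-3.171e-01) = 108.139190
iter 4: u=0.765606  f(a)=+1.506e-12  f'(a)=-3.171e-01  a ← 108.139190 − (+1.506e-12/-3.171e-01) = 108.139190
converged: |Δa| < 1e-12 after 4 iterations
sag = a·(cosh(S/(2a)) − 1) = 108.139190·(cosh(0.765606) − 1) = 33.271665
T_max/T_min = cosh(S/(2a)) = 1.307674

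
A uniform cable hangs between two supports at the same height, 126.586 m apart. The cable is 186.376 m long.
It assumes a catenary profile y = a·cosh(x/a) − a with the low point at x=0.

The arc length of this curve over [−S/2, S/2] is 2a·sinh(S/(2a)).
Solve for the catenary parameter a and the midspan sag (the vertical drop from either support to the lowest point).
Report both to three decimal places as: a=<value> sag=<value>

seed: a₀ = √(S³/(24(L−S))) = √(126.586³/(24·59.790)) = 37.597470
iter 1: u=1.683438  f(a)=+9.067e+00  f'(a)=-4.178e+00  a ← 37.597470 − (+9.067e+00/-4.178e+00) = 39.767588
iter 2: u=1.591572  f(a)=+8.443e-01  f'(a)=-3.433e+00  a ← 39.767588 − (+8.443e-01/-3.433e+00) = 40.013507
iter 3: u=1.581791  f(a)=+8.980e-03  f'(a)=-3.360e+00  a ← 40.013507 − (+8.980e-03/-3.360e+00) = 40.016180
iter 4: u=1.581685  f(a)=+1.040e-06  f'(a)=-3.360e+00  a ← 40.016180 − (+1.040e-06/-3.360e+00) = 40.016180
iter 5: u=1.581685  f(a)=-2.842e-14  f'(a)=-3.360e+00  a ← 40.016180 − (-2.842e-14/-3.360e+00) = 40.016180
converged: |Δa| < 1e-12 after 5 iterations
sag = a·(cosh(S/(2a)) − 1) = 40.016180·(cosh(1.581685) − 1) = 61.400278
T_max/T_min = cosh(S/(2a)) = 2.534386

a=40.016 sag=61.400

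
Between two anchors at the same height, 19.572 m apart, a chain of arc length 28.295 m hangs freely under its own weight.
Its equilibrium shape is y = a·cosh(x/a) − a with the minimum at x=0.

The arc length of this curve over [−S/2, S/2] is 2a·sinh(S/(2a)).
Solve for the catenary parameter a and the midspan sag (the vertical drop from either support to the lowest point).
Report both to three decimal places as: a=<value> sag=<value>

seed: a₀ = √(S³/(24(L−S))) = √(19.572³/(24·8.723)) = 5.984312
iter 1: u=1.635276  f(a)=+1.243e+00  f'(a)=-3.773e+00  a ← 5.984312 − (+1.243e+00/-3.773e+00) = 6.313855
iter 2: u=1.549925  f(a)=+1.101e-01  f'(a)=-3.132e+00  a ← 6.313855 − (+1.101e-01/-3.132e+00) = 6.349007
iter 3: u=1.541343  f(a)=+1.048e-03  f'(a)=-3.073e+00  a ← 6.349007 − (+1.048e-03/-3.073e+00) = 6.349348
iter 4: u=1.541261  f(a)=+9.707e-08  f'(a)=-3.072e+00  a ← 6.349348 − (+9.707e-08/-3.072e+00) = 6.349348
iter 5: u=1.541261  f(a)=+3.553e-15  f'(a)=-3.072e+00  a ← 6.349348 − (+3.553e-15/-3.072e+00) = 6.349348
converged: |Δa| < 1e-12 after 5 iterations
sag = a·(cosh(S/(2a)) − 1) = 6.349348·(cosh(1.541261) − 1) = 9.157617
T_max/T_min = cosh(S/(2a)) = 2.442292

a=6.349 sag=9.158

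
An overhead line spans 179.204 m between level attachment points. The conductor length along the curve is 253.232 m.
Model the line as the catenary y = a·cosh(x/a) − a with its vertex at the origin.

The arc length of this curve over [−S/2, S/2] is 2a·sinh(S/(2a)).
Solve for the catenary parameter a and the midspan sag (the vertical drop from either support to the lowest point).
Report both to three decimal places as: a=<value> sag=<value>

seed: a₀ = √(S³/(24(L−S))) = √(179.204³/(24·74.028)) = 56.913844
iter 1: u=1.574345  f(a)=+9.735e+00  f'(a)=-3.306e+00  a ← 56.913844 − (+9.735e+00/-3.306e+00) = 59.858415
iter 2: u=1.496899  f(a)=+8.065e-01  f'(a)=-2.779e+00  a ← 59.858415 − (+8.065e-01/-2.779e+00) = 60.148633
iter 3: u=1.489676  f(a)=+6.640e-03  f'(a)=-2.733e+00  a ← 60.148633 − (+6.640e-03/-2.733e+00) = 60.151062
iter 4: u=1.489616  f(a)=+4.584e-07  f'(a)=-2.733e+00  a ← 60.151062 − (+4.584e-07/-2.733e+00) = 60.151062
iter 5: u=1.489616  f(a)=-8.527e-14  f'(a)=-2.733e+00  a ← 60.151062 − (-8.527e-14/-2.733e+00) = 60.151062
converged: |Δa| < 1e-12 after 5 iterations
sag = a·(cosh(S/(2a)) − 1) = 60.151062·(cosh(1.489616) − 1) = 80.026546
T_max/T_min = cosh(S/(2a)) = 2.330426

a=60.151 sag=80.027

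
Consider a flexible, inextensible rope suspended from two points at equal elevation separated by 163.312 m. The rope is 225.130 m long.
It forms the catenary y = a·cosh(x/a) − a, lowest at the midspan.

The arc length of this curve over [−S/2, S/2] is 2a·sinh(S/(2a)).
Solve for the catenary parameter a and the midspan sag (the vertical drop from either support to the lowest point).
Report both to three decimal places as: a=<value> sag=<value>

a=57.026 sag=69.160

seed: a₀ = √(S³/(24(L−S))) = √(163.312³/(24·61.818)) = 54.183125
iter 1: u=1.507037  f(a)=+7.412e+00  f'(a)=-2.844e+00  a ← 54.183125 − (+7.412e+00/-2.844e+00) = 56.789318
iter 2: u=1.437876  f(a)=+5.683e-01  f'(a)=-2.423e+00  a ← 56.789318 − (+5.683e-01/-2.423e+00) = 57.023862
iter 3: u=1.431962  f(a)=+3.955e-03  f'(a)=-2.389e+00  a ← 57.023862 − (+3.955e-03/-2.389e+00) = 57.025517
iter 4: u=1.431920  f(a)=+1.944e-07  f'(a)=-2.389e+00  a ← 57.025517 − (+1.944e-07/-2.389e+00) = 57.025517
iter 5: u=1.431920  f(a)=+2.842e-14  f'(a)=-2.389e+00  a ← 57.025517 − (+2.842e-14/-2.389e+00) = 57.025517
converged: |Δa| < 1e-12 after 5 iterations
sag = a·(cosh(S/(2a)) − 1) = 57.025517·(cosh(1.431920) − 1) = 69.160016
T_max/T_min = cosh(S/(2a)) = 2.212791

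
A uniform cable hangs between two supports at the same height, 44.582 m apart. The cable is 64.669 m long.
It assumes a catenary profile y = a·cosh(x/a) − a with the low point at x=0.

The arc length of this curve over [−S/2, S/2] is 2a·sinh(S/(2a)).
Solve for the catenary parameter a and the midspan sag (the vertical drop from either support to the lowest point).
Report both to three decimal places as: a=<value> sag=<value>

a=14.393 sag=21.000

seed: a₀ = √(S³/(24(L−S))) = √(44.582³/(24·20.087)) = 13.557392
iter 1: u=1.644195  f(a)=+2.897e+00  f'(a)=-3.846e+00  a ← 13.557392 − (+2.897e+00/-3.846e+00) = 14.310610
iter 2: u=1.557656  f(a)=+2.589e-01  f'(a)=-3.186e+00  a ← 14.310610 − (+2.589e-01/-3.186e+00) = 14.391871
iter 3: u=1.548860  f(a)=+2.517e-03  f'(a)=-3.125e+00  a ← 14.391871 − (+2.517e-03/-3.125e+00) = 14.392677
iter 4: u=1.548774  f(a)=+2.431e-07  f'(a)=-3.124e+00  a ← 14.392677 − (+2.431e-07/-3.124e+00) = 14.392677
iter 5: u=1.548774  f(a)=+0.000e+00  f'(a)=-3.124e+00  a ← 14.392677 − (+0.000e+00/-3.124e+00) = 14.392677
converged: |Δa| < 1e-12 after 5 iterations
sag = a·(cosh(S/(2a)) − 1) = 14.392677·(cosh(1.548774) − 1) = 21.000388
T_max/T_min = cosh(S/(2a)) = 2.459102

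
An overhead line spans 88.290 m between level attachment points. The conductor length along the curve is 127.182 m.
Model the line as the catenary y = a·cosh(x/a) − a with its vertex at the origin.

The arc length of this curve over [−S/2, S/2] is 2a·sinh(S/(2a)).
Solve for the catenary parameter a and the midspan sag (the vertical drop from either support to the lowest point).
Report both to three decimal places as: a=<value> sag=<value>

seed: a₀ = √(S³/(24(L−S))) = √(88.290³/(24·38.892)) = 27.153856
iter 1: u=1.625736  f(a)=+5.475e+00  f'(a)=-3.697e+00  a ← 27.153856 − (+5.475e+00/-3.697e+00) = 28.634944
iter 2: u=1.541648  f(a)=+4.799e-01  f'(a)=-3.075e+00  a ← 28.634944 − (+4.799e-01/-3.075e+00) = 28.791018
iter 3: u=1.533291  f(a)=+4.469e-03  f'(a)=-3.018e+00  a ← 28.791018 − (+4.469e-03/-3.018e+00) = 28.792499
iter 4: u=1.533212  f(a)=+3.955e-07  f'(a)=-3.017e+00  a ← 28.792499 − (+3.955e-07/-3.017e+00) = 28.792499
iter 5: u=1.533212  f(a)=+2.842e-14  f'(a)=-3.017e+00  a ← 28.792499 − (+2.842e-14/-3.017e+00) = 28.792499
converged: |Δa| < 1e-12 after 5 iterations
sag = a·(cosh(S/(2a)) − 1) = 28.792499·(cosh(1.533212) − 1) = 41.013112
T_max/T_min = cosh(S/(2a)) = 2.424437

a=28.792 sag=41.013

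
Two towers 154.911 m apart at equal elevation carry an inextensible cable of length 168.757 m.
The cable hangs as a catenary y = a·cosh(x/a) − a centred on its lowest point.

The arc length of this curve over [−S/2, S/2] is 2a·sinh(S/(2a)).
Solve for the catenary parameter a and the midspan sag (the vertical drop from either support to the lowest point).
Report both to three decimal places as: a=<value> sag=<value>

a=107.158 sag=29.233

seed: a₀ = √(S³/(24(L−S))) = √(154.911³/(24·13.846)) = 105.768319
iter 1: u=0.732313  f(a)=+3.760e-01  f'(a)=-2.761e-01  a ← 105.768319 − (+3.760e-01/-2.761e-01) = 107.130157
iter 2: u=0.723004  f(a)=+7.386e-03  f'(a)=-2.654e-01  a ← 107.130157 − (+7.386e-03/-2.654e-01) = 107.157989
iter 3: u=0.722816  f(a)=+2.976e-06  f'(a)=-2.652e-01  a ← 107.157989 − (+2.976e-06/-2.652e-01) = 107.158000
iter 4: u=0.722816  f(a)=+4.547e-13  f'(a)=-2.652e-01  a ← 107.158000 − (+4.547e-13/-2.652e-01) = 107.158000
converged: |Δa| < 1e-12 after 4 iterations
sag = a·(cosh(S/(2a)) − 1) = 107.158000·(cosh(0.722816) − 1) = 29.233232
T_max/T_min = cosh(S/(2a)) = 1.272805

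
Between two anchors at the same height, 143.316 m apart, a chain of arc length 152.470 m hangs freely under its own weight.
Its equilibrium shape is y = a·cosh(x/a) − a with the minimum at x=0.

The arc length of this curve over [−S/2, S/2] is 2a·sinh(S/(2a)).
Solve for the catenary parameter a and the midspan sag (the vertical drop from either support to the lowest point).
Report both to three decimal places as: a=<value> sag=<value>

a=116.846 sag=22.670

seed: a₀ = √(S³/(24(L−S))) = √(143.316³/(24·9.154)) = 115.752650
iter 1: u=0.619061  f(a)=+1.770e-01  f'(a)=-1.643e-01  a ← 115.752650 − (+1.770e-01/-1.643e-01) = 116.829985
iter 2: u=0.613353  f(a)=+2.502e-03  f'(a)=-1.597e-01  a ← 116.829985 − (+2.502e-03/-1.597e-01) = 116.845650
iter 3: u=0.613271  f(a)=+5.156e-07  f'(a)=-1.596e-01  a ← 116.845650 − (+5.156e-07/-1.596e-01) = 116.845653
iter 4: u=0.613271  f(a)=+2.842e-14  f'(a)=-1.596e-01  a ← 116.845653 − (+2.842e-14/-1.596e-01) = 116.845653
converged: |Δa| < 1e-12 after 4 iterations
sag = a·(cosh(S/(2a)) − 1) = 116.845653·(cosh(0.613271) − 1) = 22.670231
T_max/T_min = cosh(S/(2a)) = 1.194019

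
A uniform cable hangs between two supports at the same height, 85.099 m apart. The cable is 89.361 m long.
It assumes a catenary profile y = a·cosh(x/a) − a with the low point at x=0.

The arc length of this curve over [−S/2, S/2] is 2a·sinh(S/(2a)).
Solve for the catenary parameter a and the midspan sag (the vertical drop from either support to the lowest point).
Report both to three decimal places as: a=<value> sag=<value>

a=78.197 sag=11.865

seed: a₀ = √(S³/(24(L−S))) = √(85.099³/(24·4.262)) = 77.620126
iter 1: u=0.548176  f(a)=+6.450e-02  f'(a)=-1.132e-01  a ← 77.620126 − (+6.450e-02/-1.132e-01) = 78.190118
iter 2: u=0.544180  f(a)=+7.173e-04  f'(a)=-1.106e-01  a ← 78.190118 − (+7.173e-04/-1.106e-01) = 78.196601
iter 3: u=0.544135  f(a)=+9.095e-08  f'(a)=-1.106e-01  a ← 78.196601 − (+9.095e-08/-1.106e-01) = 78.196602
iter 4: u=0.544135  f(a)=+1.421e-14  f'(a)=-1.106e-01  a ← 78.196602 − (+1.421e-14/-1.106e-01) = 78.196602
converged: |Δa| < 1e-12 after 4 iterations
sag = a·(cosh(S/(2a)) − 1) = 78.196602·(cosh(0.544135) − 1) = 11.864797
T_max/T_min = cosh(S/(2a)) = 1.151730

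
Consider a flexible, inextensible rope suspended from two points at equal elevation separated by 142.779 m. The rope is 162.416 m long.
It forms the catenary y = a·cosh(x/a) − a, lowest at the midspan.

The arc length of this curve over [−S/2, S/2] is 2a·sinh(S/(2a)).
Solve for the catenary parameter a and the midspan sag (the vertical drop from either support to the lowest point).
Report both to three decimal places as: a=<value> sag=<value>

seed: a₀ = √(S³/(24(L−S))) = √(142.779³/(24·19.637)) = 78.587471
iter 1: u=0.908408  f(a)=+8.263e-01  f'(a)=-5.422e-01  a ← 78.587471 − (+8.263e-01/-5.422e-01) = 80.111441
iter 2: u=0.891127  f(a)=+2.465e-02  f'(a)=-5.103e-01  a ← 80.111441 − (+2.465e-02/-5.103e-01) = 80.159742
iter 3: u=0.890590  f(a)=+2.343e-05  f'(a)=-5.093e-01  a ← 80.159742 − (+2.343e-05/-5.093e-01) = 80.159788
iter 4: u=0.890590  f(a)=+2.117e-11  f'(a)=-5.093e-01  a ← 80.159788 − (+2.117e-11/-5.093e-01) = 80.159788
converged: |Δa| < 1e-12 after 4 iterations
sag = a·(cosh(S/(2a)) − 1) = 80.159788·(cosh(0.890590) − 1) = 33.946876
T_max/T_min = cosh(S/(2a)) = 1.423490

a=80.160 sag=33.947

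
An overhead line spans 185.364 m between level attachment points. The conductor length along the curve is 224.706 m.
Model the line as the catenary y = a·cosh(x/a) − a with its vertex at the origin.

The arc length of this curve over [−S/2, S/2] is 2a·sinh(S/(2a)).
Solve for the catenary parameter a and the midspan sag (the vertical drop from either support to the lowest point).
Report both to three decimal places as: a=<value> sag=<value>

a=84.627 sag=56.032

seed: a₀ = √(S³/(24(L−S))) = √(185.364³/(24·39.342)) = 82.130459
iter 1: u=1.128473  f(a)=+2.582e+00  f'(a)=-1.086e+00  a ← 82.130459 − (+2.582e+00/-1.086e+00) = 84.508898
iter 2: u=1.096713  f(a)=+1.164e-01  f'(a)=-9.898e-01  a ← 84.508898 − (+1.164e-01/-9.898e-01) = 84.626517
iter 3: u=1.095189  f(a)=+2.614e-04  f'(a)=-9.854e-01  a ← 84.626517 − (+2.614e-04/-9.854e-01) = 84.626782
iter 4: u=1.095185  f(a)=+1.324e-09  f'(a)=-9.854e-01  a ← 84.626782 − (+1.324e-09/-9.854e-01) = 84.626782
iter 5: u=1.095185  f(a)=+0.000e+00  f'(a)=-9.854e-01  a ← 84.626782 − (+0.000e+00/-9.854e-01) = 84.626782
converged: |Δa| < 1e-12 after 5 iterations
sag = a·(cosh(S/(2a)) − 1) = 84.626782·(cosh(1.095185) − 1) = 56.031985
T_max/T_min = cosh(S/(2a)) = 1.662107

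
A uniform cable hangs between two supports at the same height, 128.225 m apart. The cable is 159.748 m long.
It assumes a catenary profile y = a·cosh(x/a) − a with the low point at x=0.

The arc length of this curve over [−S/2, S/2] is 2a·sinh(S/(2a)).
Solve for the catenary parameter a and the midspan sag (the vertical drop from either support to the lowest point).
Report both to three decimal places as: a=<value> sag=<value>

seed: a₀ = √(S³/(24(L−S))) = √(128.225³/(24·31.523)) = 52.788542
iter 1: u=1.214515  f(a)=+2.408e+00  f'(a)=-1.380e+00  a ← 52.788542 − (+2.408e+00/-1.380e+00) = 54.533624
iter 2: u=1.175651  f(a)=+1.246e-01  f'(a)=-1.241e+00  a ← 54.533624 − (+1.246e-01/-1.241e+00) = 54.634038
iter 3: u=1.173490  f(a)=+3.736e-04  f'(a)=-1.233e+00  a ← 54.634038 − (+3.736e-04/-1.233e+00) = 54.634341
iter 4: u=1.173484  f(a)=+3.382e-09  f'(a)=-1.233e+00  a ← 54.634341 − (+3.382e-09/-1.233e+00) = 54.634341
iter 5: u=1.173484  f(a)=+0.000e+00  f'(a)=-1.233e+00  a ← 54.634341 − (+0.000e+00/-1.233e+00) = 54.634341
converged: |Δa| < 1e-12 after 5 iterations
sag = a·(cosh(S/(2a)) − 1) = 54.634341·(cosh(1.173484) − 1) = 42.137386
T_max/T_min = cosh(S/(2a)) = 1.771262

a=54.634 sag=42.137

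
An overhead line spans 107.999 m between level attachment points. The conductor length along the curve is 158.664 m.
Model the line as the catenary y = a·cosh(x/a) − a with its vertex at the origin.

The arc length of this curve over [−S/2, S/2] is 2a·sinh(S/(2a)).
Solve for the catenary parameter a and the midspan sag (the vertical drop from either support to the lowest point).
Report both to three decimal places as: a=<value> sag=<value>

a=34.244 sag=52.163

seed: a₀ = √(S³/(24(L−S))) = √(107.999³/(24·50.665)) = 32.186219
iter 1: u=1.677721  f(a)=+7.627e+00  f'(a)=-4.128e+00  a ← 32.186219 − (+7.627e+00/-4.128e+00) = 34.033844
iter 2: u=1.586641  f(a)=+7.061e-01  f'(a)=-3.396e+00  a ← 34.033844 − (+7.061e-01/-3.396e+00) = 34.241740
iter 3: u=1.577008  f(a)=+7.414e-03  f'(a)=-3.325e+00  a ← 34.241740 − (+7.414e-03/-3.325e+00) = 34.243969
iter 4: u=1.576905  f(a)=+8.363e-07  f'(a)=-3.325e+00  a ← 34.243969 − (+8.363e-07/-3.325e+00) = 34.243969
iter 5: u=1.576905  f(a)=+2.842e-14  f'(a)=-3.325e+00  a ← 34.243969 − (+2.842e-14/-3.325e+00) = 34.243969
converged: |Δa| < 1e-12 after 5 iterations
sag = a·(cosh(S/(2a)) − 1) = 34.243969·(cosh(1.576905) − 1) = 52.163297
T_max/T_min = cosh(S/(2a)) = 2.523284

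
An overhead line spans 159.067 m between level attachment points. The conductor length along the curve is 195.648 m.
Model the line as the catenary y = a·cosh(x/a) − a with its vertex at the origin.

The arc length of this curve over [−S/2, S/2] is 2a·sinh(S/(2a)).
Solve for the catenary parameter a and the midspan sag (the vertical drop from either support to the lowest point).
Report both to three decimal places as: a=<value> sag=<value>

seed: a₀ = √(S³/(24(L−S))) = √(159.067³/(24·36.581)) = 67.707492
iter 1: u=1.174663  f(a)=+2.608e+00  f'(a)=-1.237e+00  a ← 67.707492 − (+2.608e+00/-1.237e+00) = 69.815731
iter 2: u=1.139192  f(a)=+1.268e-01  f'(a)=-1.120e+00  a ← 69.815731 − (+1.268e-01/-1.120e+00) = 69.928972
iter 3: u=1.137347  f(a)=+3.334e-04  f'(a)=-1.114e+00  a ← 69.928972 − (+3.334e-04/-1.114e+00) = 69.929271
iter 4: u=1.137342  f(a)=+2.319e-09  f'(a)=-1.114e+00  a ← 69.929271 − (+2.319e-09/-1.114e+00) = 69.929271
iter 5: u=1.137342  f(a)=+2.842e-14  f'(a)=-1.114e+00  a ← 69.929271 − (+2.842e-14/-1.114e+00) = 69.929271
converged: |Δa| < 1e-12 after 5 iterations
sag = a·(cosh(S/(2a)) − 1) = 69.929271·(cosh(1.137342) − 1) = 50.318963
T_max/T_min = cosh(S/(2a)) = 1.719569

a=69.929 sag=50.319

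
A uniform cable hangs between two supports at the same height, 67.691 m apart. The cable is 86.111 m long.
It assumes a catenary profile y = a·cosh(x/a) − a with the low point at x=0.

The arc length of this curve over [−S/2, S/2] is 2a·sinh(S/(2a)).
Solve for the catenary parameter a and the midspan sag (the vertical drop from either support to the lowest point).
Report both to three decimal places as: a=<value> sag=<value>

a=27.508 sag=23.585

seed: a₀ = √(S³/(24(L−S))) = √(67.691³/(24·18.420)) = 26.487804
iter 1: u=1.277777  f(a)=+1.564e+00  f'(a)=-1.632e+00  a ← 26.487804 − (+1.564e+00/-1.632e+00) = 27.446108
iter 2: u=1.233162  f(a)=+8.886e-02  f'(a)=-1.451e+00  a ← 27.446108 − (+8.886e-02/-1.451e+00) = 27.507351
iter 3: u=1.230417  f(a)=+3.253e-04  f'(a)=-1.440e+00  a ← 27.507351 − (+3.253e-04/-1.440e+00) = 27.507577
iter 4: u=1.230406  f(a)=+4.393e-09  f'(a)=-1.440e+00  a ← 27.507577 − (+4.393e-09/-1.440e+00) = 27.507577
iter 5: u=1.230406  f(a)=-1.421e-14  f'(a)=-1.440e+00  a ← 27.507577 − (-1.421e-14/-1.440e+00) = 27.507577
converged: |Δa| < 1e-12 after 5 iterations
sag = a·(cosh(S/(2a)) − 1) = 27.507577·(cosh(1.230406) − 1) = 23.584916
T_max/T_min = cosh(S/(2a)) = 1.857397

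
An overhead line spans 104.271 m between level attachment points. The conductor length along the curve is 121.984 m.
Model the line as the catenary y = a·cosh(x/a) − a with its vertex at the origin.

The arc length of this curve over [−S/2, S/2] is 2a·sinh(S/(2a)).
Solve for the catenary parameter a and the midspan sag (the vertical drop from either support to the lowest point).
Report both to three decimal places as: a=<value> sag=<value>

a=52.908 sag=27.834

seed: a₀ = √(S³/(24(L−S))) = √(104.271³/(24·17.713)) = 51.640879
iter 1: u=1.009578  f(a)=+9.249e-01  f'(a)=-7.585e-01  a ← 51.640879 − (+9.249e-01/-7.585e-01) = 52.860246
iter 2: u=0.986289  f(a)=+3.377e-02  f'(a)=-7.040e-01  a ← 52.860246 − (+3.377e-02/-7.040e-01) = 52.908216
iter 3: u=0.985395  f(a)=+4.881e-05  f'(a)=-7.020e-01  a ← 52.908216 − (+4.881e-05/-7.020e-01) = 52.908286
iter 4: u=0.985394  f(a)=+1.023e-10  f'(a)=-7.020e-01  a ← 52.908286 − (+1.023e-10/-7.020e-01) = 52.908286
iter 5: u=0.985394  f(a)=+0.000e+00  f'(a)=-7.020e-01  a ← 52.908286 − (+0.000e+00/-7.020e-01) = 52.908286
converged: |Δa| < 1e-12 after 5 iterations
sag = a·(cosh(S/(2a)) − 1) = 52.908286·(cosh(0.985394) − 1) = 27.833963
T_max/T_min = cosh(S/(2a)) = 1.526079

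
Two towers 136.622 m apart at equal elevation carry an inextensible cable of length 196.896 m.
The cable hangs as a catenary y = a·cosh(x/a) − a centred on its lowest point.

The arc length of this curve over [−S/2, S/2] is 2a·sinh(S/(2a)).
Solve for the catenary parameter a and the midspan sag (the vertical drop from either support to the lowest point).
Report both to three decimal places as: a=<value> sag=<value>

a=44.524 sag=63.524

seed: a₀ = √(S³/(24(L−S))) = √(136.622³/(24·60.274)) = 41.986564
iter 1: u=1.626973  f(a)=+8.499e+00  f'(a)=-3.707e+00  a ← 41.986564 − (+8.499e+00/-3.707e+00) = 44.279538
iter 2: u=1.542722  f(a)=+7.459e-01  f'(a)=-3.082e+00  a ← 44.279538 − (+7.459e-01/-3.082e+00) = 44.521551
iter 3: u=1.534336  f(a)=+6.966e-03  f'(a)=-3.025e+00  a ← 44.521551 − (+6.966e-03/-3.025e+00) = 44.523854
iter 4: u=1.534256  f(a)=+6.201e-07  f'(a)=-3.024e+00  a ← 44.523854 − (+6.201e-07/-3.024e+00) = 44.523854
iter 5: u=1.534256  f(a)=+5.684e-14  f'(a)=-3.024e+00  a ← 44.523854 − (+5.684e-14/-3.024e+00) = 44.523854
converged: |Δa| < 1e-12 after 5 iterations
sag = a·(cosh(S/(2a)) − 1) = 44.523854·(cosh(1.534256) − 1) = 63.524201
T_max/T_min = cosh(S/(2a)) = 2.426745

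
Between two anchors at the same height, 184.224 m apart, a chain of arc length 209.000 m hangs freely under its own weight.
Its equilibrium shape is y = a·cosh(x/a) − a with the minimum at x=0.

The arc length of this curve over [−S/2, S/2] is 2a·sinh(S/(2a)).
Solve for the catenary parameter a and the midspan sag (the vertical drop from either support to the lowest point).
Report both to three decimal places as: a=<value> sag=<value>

seed: a₀ = √(S³/(24(L−S))) = √(184.224³/(24·24.776)) = 102.541129
iter 1: u=0.898293  f(a)=+1.019e+00  f'(a)=-5.234e-01  a ← 102.541129 − (+1.019e+00/-5.234e-01) = 104.488199
iter 2: u=0.881554  f(a)=+2.975e-02  f'(a)=-4.932e-01  a ← 104.488199 − (+2.975e-02/-4.932e-01) = 104.548515
iter 3: u=0.881046  f(a)=+2.704e-05  f'(a)=-4.923e-01  a ← 104.548515 − (+2.704e-05/-4.923e-01) = 104.548570
iter 4: u=0.881045  f(a)=+2.237e-11  f'(a)=-4.923e-01  a ← 104.548570 − (+2.237e-11/-4.923e-01) = 104.548570
converged: |Δa| < 1e-12 after 4 iterations
sag = a·(cosh(S/(2a)) − 1) = 104.548570·(cosh(0.881045) − 1) = 43.271095
T_max/T_min = cosh(S/(2a)) = 1.413885

a=104.549 sag=43.271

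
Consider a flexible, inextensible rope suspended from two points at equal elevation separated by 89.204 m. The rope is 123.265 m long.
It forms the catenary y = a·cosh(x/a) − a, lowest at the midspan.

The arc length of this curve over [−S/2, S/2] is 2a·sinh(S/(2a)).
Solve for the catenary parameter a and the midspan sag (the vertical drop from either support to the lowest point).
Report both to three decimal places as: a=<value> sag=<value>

a=31.026 sag=37.975

seed: a₀ = √(S³/(24(L−S))) = √(89.204³/(24·34.061)) = 29.467424
iter 1: u=1.513604  f(a)=+4.121e+00  f'(a)=-2.887e+00  a ← 29.467424 − (+4.121e+00/-2.887e+00) = 30.895191
iter 2: u=1.443655  f(a)=+3.185e-01  f'(a)=-2.456e+00  a ← 30.895191 − (+3.185e-01/-2.456e+00) = 31.024850
iter 3: u=1.437622  f(a)=+2.254e-03  f'(a)=-2.422e+00  a ← 31.024850 − (+2.254e-03/-2.422e+00) = 31.025781
iter 4: u=1.437579  f(a)=+1.146e-07  f'(a)=-2.421e+00  a ← 31.025781 − (+1.146e-07/-2.421e+00) = 31.025781
iter 5: u=1.437579  f(a)=-1.421e-14  f'(a)=-2.421e+00  a ← 31.025781 − (-1.421e-14/-2.421e+00) = 31.025781
converged: |Δa| < 1e-12 after 5 iterations
sag = a·(cosh(S/(2a)) − 1) = 31.025781·(cosh(1.437579) − 1) = 37.975408
T_max/T_min = cosh(S/(2a)) = 2.223995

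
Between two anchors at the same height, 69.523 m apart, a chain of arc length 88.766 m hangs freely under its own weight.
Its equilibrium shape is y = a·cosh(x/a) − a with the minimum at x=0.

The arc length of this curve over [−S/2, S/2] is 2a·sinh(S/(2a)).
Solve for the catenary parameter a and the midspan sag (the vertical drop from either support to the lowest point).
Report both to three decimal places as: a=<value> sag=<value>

a=28.030 sag=24.463

seed: a₀ = √(S³/(24(L−S))) = √(69.523³/(24·19.243)) = 26.974335
iter 1: u=1.288688  f(a)=+1.663e+00  f'(a)=-1.678e+00  a ← 26.974335 − (+1.663e+00/-1.678e+00) = 27.964989
iter 2: u=1.243036  f(a)=+9.598e-02  f'(a)=-1.490e+00  a ← 27.964989 − (+9.598e-02/-1.490e+00) = 28.029423
iter 3: u=1.240179  f(a)=+3.632e-04  f'(a)=-1.478e+00  a ← 28.029423 − (+3.632e-04/-1.478e+00) = 28.029669
iter 4: u=1.240168  f(a)=+5.245e-09  f'(a)=-1.478e+00  a ← 28.029669 − (+5.245e-09/-1.478e+00) = 28.029669
iter 5: u=1.240168  f(a)=+0.000e+00  f'(a)=-1.478e+00  a ← 28.029669 − (+0.000e+00/-1.478e+00) = 28.029669
converged: |Δa| < 1e-12 after 5 iterations
sag = a·(cosh(S/(2a)) − 1) = 28.029669·(cosh(1.240168) − 1) = 24.463312
T_max/T_min = cosh(S/(2a)) = 1.872765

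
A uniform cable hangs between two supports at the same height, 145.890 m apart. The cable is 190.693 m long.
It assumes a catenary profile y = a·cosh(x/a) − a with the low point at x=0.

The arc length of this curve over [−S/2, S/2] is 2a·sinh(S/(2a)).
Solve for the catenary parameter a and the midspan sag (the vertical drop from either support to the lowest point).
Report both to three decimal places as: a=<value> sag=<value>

a=56.056 sag=54.548

seed: a₀ = √(S³/(24(L−S))) = √(145.890³/(24·44.803)) = 53.737705
iter 1: u=1.357427  f(a)=+4.314e+00  f'(a)=-1.996e+00  a ← 53.737705 − (+4.314e+00/-1.996e+00) = 55.899174
iter 2: u=1.304939  f(a)=+2.739e-01  f'(a)=-1.750e+00  a ← 55.899174 − (+2.739e-01/-1.750e+00) = 56.055734
iter 3: u=1.301294  f(a)=+1.270e-03  f'(a)=-1.733e+00  a ← 56.055734 − (+1.270e-03/-1.733e+00) = 56.056467
iter 4: u=1.301277  f(a)=+2.759e-08  f'(a)=-1.733e+00  a ← 56.056467 − (+2.759e-08/-1.733e+00) = 56.056467
iter 5: u=1.301277  f(a)=-2.842e-14  f'(a)=-1.733e+00  a ← 56.056467 − (-2.842e-14/-1.733e+00) = 56.056467
converged: |Δa| < 1e-12 after 5 iterations
sag = a·(cosh(S/(2a)) − 1) = 56.056467·(cosh(1.301277) − 1) = 54.547703
T_max/T_min = cosh(S/(2a)) = 1.973085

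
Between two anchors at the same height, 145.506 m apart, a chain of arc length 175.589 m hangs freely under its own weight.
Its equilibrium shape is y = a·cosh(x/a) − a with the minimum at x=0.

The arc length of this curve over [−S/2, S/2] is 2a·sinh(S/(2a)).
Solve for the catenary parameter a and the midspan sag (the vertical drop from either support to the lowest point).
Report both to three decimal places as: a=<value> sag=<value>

seed: a₀ = √(S³/(24(L−S))) = √(145.506³/(24·30.083)) = 65.321351
iter 1: u=1.113771  f(a)=+1.922e+00  f'(a)=-1.041e+00  a ← 65.321351 − (+1.922e+00/-1.041e+00) = 67.168460
iter 2: u=1.083142  f(a)=+8.454e-02  f'(a)=-9.508e-01  a ← 67.168460 − (+8.454e-02/-9.508e-01) = 67.257371
iter 3: u=1.081710  f(a)=+1.802e-04  f'(a)=-9.468e-01  a ← 67.257371 − (+1.802e-04/-9.468e-01) = 67.257561
iter 4: u=1.081707  f(a)=+8.228e-10  f'(a)=-9.467e-01  a ← 67.257561 − (+8.228e-10/-9.467e-01) = 67.257561
iter 5: u=1.081707  f(a)=+0.000e+00  f'(a)=-9.467e-01  a ← 67.257561 − (+0.000e+00/-9.467e-01) = 67.257561
converged: |Δa| < 1e-12 after 5 iterations
sag = a·(cosh(S/(2a)) − 1) = 67.257561·(cosh(1.081707) − 1) = 43.338342
T_max/T_min = cosh(S/(2a)) = 1.644364

a=67.258 sag=43.338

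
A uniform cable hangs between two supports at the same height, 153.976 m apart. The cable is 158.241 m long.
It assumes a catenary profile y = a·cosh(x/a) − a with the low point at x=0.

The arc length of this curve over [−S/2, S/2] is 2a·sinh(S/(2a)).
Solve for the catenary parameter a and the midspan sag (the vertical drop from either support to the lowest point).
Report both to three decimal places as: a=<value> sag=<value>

a=189.629 sag=15.844

seed: a₀ = √(S³/(24(L−S))) = √(153.976³/(24·4.265)) = 188.848879
iter 1: u=0.407670  f(a)=+3.558e-02  f'(a)=-4.592e-02  a ← 188.848879 − (+3.558e-02/-4.592e-02) = 189.623680
iter 2: u=0.406004  f(a)=+2.202e-04  f'(a)=-4.536e-02  a ← 189.623680 − (+2.202e-04/-4.536e-02) = 189.628534
iter 3: u=0.405994  f(a)=+8.546e-09  f'(a)=-4.535e-02  a ← 189.628534 − (+8.546e-09/-4.535e-02) = 189.628534
iter 4: u=0.405994  f(a)=-2.842e-14  f'(a)=-4.535e-02  a ← 189.628534 − (-2.842e-14/-4.535e-02) = 189.628534
converged: |Δa| < 1e-12 after 4 iterations
sag = a·(cosh(S/(2a)) − 1) = 189.628534·(cosh(0.405994) − 1) = 15.844176
T_max/T_min = cosh(S/(2a)) = 1.083554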